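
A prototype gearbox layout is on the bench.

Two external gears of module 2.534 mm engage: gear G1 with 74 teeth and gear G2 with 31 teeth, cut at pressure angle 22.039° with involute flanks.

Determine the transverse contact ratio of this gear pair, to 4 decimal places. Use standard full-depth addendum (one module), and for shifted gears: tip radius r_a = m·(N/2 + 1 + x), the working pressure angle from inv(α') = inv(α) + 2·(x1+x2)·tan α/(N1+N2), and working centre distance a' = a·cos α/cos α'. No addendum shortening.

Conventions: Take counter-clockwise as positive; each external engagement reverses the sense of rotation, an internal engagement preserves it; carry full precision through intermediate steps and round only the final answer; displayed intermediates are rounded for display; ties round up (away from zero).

1.6404

topology: single-mesh involute geometry — m = 2.534, 74T/31T pair
base radii: r_b1 = 86.906977, r_b2 = 36.406977
tip radii: r_a1 = 96.292000, r_a2 = 41.811000
no profile shift: α' = α, a' = a
action lengths: √(r_a1²−r_b1²) = 41.464764, √(r_a2²−r_b2²) = 20.559469
base pitch p_b = π·m·cos α = 7.379090
CR = (41.464764 + 20.559469 − 133.035000·sin 22.03900°)/7.379090 = 1.640378
contact ratio ≈ 1.6404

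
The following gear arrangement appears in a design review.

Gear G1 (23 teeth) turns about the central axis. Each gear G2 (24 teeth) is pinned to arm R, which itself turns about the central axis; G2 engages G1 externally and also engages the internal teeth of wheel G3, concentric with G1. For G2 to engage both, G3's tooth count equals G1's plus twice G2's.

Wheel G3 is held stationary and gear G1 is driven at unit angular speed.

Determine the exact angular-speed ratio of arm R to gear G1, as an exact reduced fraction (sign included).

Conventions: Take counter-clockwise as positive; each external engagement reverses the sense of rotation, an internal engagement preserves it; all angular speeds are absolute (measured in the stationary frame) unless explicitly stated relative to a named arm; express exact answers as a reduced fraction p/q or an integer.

23/94

recognized (axles ride arm R): planetary set, 23/24/71 teeth
ring teeth: 23 + 2·24 = 71
23(ω_sun−ω_arm) = −71(ω_ring−ω_arm),  ω_ring = 0, ω_sun = 1
23(1−ω_arm) = −71(0−ω_arm)  ⇒  94·ω_arm = 23  ⇒  ω_arm = 23/94
ω_out/ω_in = 23/94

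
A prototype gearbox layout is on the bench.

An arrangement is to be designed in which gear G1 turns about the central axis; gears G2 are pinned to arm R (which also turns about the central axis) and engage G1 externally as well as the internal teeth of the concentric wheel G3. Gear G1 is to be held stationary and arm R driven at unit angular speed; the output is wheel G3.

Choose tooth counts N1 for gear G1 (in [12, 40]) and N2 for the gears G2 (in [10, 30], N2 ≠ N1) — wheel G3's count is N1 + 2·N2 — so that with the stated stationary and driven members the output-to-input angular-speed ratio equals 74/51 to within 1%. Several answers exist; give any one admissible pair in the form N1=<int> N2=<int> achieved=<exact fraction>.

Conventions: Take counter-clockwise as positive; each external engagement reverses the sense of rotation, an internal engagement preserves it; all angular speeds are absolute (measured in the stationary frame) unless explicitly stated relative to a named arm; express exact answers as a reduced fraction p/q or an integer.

N1=23 N2=14 achieved=74/51

planetary set to be sized for 74/51 (Willis relation)
Willis with ω_sun = 0: ω_ring/ω_arm = (N1+N3)/N3; set equal to 74/51  ⇒  N3/N1 = 1/(74/51 − 1) = 51/23
N3 = N1 + 2·N2  ⇒  N2/N1 = (N3/N1 − 1)/2 = (51/23 − 1)/2 = 14/23
smallest multiple with N1 ≥ 12 and N2 ≥ 10: k = 1  ⇒  N1 = 1·23 = 23, N2 = 1·14 = 14 (N1 ≤ 40, N2 ≤ 30, N2 ≠ N1 ✓), N3 = 23 + 2·14 = 51
check: (N1+N3)/N3 with N1 = 23, N3 = 51 gives 74/51; |achieved − target| = 0 ≤ 37/2550 ✓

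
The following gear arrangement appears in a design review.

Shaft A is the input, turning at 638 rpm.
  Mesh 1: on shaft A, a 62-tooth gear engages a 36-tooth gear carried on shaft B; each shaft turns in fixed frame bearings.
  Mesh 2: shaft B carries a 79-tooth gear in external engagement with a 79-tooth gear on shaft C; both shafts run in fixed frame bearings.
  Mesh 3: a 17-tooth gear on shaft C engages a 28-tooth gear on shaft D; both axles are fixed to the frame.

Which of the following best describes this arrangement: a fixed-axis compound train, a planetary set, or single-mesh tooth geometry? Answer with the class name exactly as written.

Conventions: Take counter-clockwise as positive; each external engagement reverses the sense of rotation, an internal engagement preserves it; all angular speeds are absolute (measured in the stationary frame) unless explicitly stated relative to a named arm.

fixed-axis compound train

3-mesh fixed-axis compound train (all bearings frame-fixed)
classification: fixed-axis compound train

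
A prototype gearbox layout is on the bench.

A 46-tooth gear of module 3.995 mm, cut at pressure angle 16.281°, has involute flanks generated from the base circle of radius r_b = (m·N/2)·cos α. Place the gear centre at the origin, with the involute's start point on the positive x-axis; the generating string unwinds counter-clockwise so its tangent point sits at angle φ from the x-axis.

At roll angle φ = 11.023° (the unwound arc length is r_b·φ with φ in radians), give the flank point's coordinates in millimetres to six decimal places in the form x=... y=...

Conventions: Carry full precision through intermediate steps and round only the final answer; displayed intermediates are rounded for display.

recognized (one wheel, involute flank): single-mesh tooth geometry, m = 3.995, N = 46
pitch radius r_p = m·N/2 = 3.995·46/2 = 91.885000
base radius r_b = r_p·cos α = 91.885000·cos 16.281° = 88.200256
roll angle φ = 11.023° = 0.19238764 rad
x = r_b·(cos φ + φ·sin φ) = 89.817462
y = r_b·(sin φ − φ·cos φ) = 0.208580

x=89.817462 y=0.208580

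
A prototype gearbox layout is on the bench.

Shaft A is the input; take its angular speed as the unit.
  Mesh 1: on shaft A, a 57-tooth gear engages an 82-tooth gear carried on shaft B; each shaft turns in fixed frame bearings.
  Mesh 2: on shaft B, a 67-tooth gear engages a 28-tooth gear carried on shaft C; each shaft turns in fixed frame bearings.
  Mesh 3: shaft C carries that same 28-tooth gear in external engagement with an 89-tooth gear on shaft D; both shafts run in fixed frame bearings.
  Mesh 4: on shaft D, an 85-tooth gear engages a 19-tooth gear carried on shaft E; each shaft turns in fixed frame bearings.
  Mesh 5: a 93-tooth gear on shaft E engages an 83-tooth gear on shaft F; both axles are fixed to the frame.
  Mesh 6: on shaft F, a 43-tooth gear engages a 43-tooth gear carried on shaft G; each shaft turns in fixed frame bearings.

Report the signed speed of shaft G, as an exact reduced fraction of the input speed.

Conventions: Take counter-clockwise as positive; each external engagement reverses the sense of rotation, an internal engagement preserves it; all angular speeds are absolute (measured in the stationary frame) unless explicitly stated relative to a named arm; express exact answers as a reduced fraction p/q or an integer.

1588905/605734

6-mesh fixed-axis compound train (all bearings frame-fixed)
mesh 1 [57T→82T]: |ω|/ω_in = 1×57/82 = 57/82, sense flips to −
mesh 2 [67T→28T]: |ω|/ω_in = (57/82)×67/28 = 3819/2296, sense flips to +
mesh 3 [28T→89T]: |ω|/ω_in = (3819/2296)×28/89 = 3819/7298, sense flips to −
mesh 4 [85T→19T]: |ω|/ω_in = (3819/7298)×85/19 = 17085/7298, sense flips to +
mesh 5 [93T→83T]: |ω|/ω_in = (17085/7298)×93/83 = 1588905/605734, sense flips to −
mesh 6 [43T→43T]: |ω|/ω_in = (1588905/605734)×43/43 = 1588905/605734, sense flips to +
signed output speed (× input speed) = 1588905/605734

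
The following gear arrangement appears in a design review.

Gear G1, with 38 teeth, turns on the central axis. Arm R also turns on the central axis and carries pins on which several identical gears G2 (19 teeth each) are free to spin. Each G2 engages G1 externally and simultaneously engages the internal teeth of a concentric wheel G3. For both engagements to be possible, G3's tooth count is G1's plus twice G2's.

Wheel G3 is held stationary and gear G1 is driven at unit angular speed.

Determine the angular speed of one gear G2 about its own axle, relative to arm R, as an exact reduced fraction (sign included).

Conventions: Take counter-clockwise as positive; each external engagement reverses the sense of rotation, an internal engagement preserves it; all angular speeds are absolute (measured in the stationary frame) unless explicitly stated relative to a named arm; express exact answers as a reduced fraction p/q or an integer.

-4/3

planetary set (38T centre, 19T on arm, 76T internal) — Willis relation
ring teeth: 38 + 2·19 = 76
38(ω_sun−ω_arm) = −76(ω_ring−ω_arm),  ω_ring = 0, ω_sun = 1
38(1−ω_arm) = −76(0−ω_arm)  ⇒  114·ω_arm = 38  ⇒  ω_arm = 1/3
sun–planet mesh: 38·(1−1/3) = −19·(ω_p−ω_arm)  ⇒  ω_p−ω_arm = -4/3
exact speed ratio = -4/3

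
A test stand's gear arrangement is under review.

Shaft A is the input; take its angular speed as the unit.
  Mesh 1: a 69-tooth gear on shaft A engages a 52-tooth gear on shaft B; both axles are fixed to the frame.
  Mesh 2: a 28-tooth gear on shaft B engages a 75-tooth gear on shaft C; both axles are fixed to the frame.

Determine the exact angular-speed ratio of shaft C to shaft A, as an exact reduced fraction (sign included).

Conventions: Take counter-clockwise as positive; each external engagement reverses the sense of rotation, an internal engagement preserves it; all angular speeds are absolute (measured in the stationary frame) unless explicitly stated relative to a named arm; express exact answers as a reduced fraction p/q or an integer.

class = fixed-axis compound train [2 meshes; 2 ratios multiply, 2 sense flips]
mesh 1 [69T→52T]: running ratio 69/52, sense −
mesh 2 [28T→75T]: running ratio 161/325, sense +
ω_out/ω_in = 161/325

161/325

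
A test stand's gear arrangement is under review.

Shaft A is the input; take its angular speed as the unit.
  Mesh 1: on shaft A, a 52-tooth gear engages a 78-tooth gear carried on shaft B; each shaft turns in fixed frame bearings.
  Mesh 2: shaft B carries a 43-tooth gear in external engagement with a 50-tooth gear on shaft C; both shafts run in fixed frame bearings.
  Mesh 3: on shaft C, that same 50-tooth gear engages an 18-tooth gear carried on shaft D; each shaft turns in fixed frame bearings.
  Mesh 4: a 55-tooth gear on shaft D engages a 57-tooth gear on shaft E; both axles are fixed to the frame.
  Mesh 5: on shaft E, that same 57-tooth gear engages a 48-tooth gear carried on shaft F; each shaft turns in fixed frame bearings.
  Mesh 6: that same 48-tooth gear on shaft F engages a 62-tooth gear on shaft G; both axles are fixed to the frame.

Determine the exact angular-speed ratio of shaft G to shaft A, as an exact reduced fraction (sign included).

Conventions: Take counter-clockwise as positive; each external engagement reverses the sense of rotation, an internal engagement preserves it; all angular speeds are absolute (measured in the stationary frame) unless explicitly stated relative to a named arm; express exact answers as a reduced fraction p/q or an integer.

class = fixed-axis compound train [6 meshes; 6 ratios multiply, 6 sense flips]
mesh 1 [52T→78T]: running ratio 2/3, sense −
mesh 2 [43T→50T]: running ratio 43/75, sense +
mesh 3 [50T→18T]: running ratio 43/27, sense −
mesh 4 [55T→57T]: running ratio 2365/1539, sense +
mesh 5 [57T→48T]: running ratio 2365/1296, sense −
mesh 6 [48T→62T]: running ratio 2365/1674, sense +
ω_out/ω_in = 2365/1674

2365/1674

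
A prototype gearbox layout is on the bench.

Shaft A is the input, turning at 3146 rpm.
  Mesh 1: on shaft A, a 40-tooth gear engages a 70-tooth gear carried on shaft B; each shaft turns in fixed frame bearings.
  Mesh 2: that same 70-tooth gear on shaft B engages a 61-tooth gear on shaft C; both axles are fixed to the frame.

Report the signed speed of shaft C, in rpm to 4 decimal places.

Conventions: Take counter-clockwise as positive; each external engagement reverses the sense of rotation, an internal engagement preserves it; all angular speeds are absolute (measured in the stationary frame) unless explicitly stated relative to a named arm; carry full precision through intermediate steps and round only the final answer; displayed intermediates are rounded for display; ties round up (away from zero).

2-mesh fixed-axis compound train (all bearings frame-fixed)
mesh 1 [40T→70T]: ω = 3146.0000×40/70 = 1797.7143 rpm, sense flips to −
mesh 2 [70T→61T]: ω = 1797.7143×70/61 = 2062.9508 rpm, sense flips to +
signed output speed = +2062.9508 rpm

+2062.9508 rpm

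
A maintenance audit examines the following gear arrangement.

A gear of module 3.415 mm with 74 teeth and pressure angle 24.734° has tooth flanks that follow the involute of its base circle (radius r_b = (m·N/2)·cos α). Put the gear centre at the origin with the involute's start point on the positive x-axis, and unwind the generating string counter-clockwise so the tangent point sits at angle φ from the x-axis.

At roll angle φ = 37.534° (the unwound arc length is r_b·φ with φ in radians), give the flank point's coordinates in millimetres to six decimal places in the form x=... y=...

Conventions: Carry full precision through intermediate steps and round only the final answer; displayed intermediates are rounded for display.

single-mesh involute tooth geometry (74T wheel at module 3.415)
pitch radius r_p = m·N/2 = 3.415·74/2 = 126.355000
base radius r_b = r_p·cos α = 126.355000·cos 24.734° = 114.763199
roll angle φ = 37.534° = 0.65509188 rad
x = r_b·(cos φ + φ·sin φ) = 136.808631
y = r_b·(sin φ − φ·cos φ) = 10.299942

x=136.808631 y=10.299942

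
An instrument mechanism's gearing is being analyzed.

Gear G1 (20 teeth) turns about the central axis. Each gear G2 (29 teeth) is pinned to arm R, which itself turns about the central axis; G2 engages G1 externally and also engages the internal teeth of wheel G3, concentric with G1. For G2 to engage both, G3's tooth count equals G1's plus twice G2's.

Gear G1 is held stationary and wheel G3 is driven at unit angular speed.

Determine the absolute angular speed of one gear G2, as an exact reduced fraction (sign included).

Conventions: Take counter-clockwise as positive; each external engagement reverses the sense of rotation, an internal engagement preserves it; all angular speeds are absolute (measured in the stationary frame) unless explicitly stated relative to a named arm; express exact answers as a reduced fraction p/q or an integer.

topology: planetary set — G1 20T / G2 29T / G3 78T, arm = carrier (Willis)
ring teeth: 20 + 2·29 = 78
20(ω_sun−ω_arm) = −78(ω_ring−ω_arm),  ω_sun = 0, ω_ring = 1
20(0−ω_arm) = −78(1−ω_arm)  ⇒  98·ω_arm = 78  ⇒  ω_arm = 39/49
sun–planet mesh: 20·(0−39/49) = −29·(ω_p−ω_arm)  ⇒  ω_p−ω_arm = 780/1421
ω_p = 39/49 + 780/1421 = 39/29
exact speed ratio = 39/29

39/29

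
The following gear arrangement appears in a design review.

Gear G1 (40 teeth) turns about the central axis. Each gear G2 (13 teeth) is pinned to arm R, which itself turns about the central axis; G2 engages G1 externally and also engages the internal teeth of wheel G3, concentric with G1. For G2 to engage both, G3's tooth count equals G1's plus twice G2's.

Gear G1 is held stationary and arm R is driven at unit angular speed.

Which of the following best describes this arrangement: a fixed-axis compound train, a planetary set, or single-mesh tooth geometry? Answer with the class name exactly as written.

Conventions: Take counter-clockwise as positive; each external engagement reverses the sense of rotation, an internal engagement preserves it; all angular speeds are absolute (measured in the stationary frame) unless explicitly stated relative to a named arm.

topology: planetary set — G1 40T / G2 13T / G3 66T, arm = carrier (Willis)
classification: planetary set

planetary set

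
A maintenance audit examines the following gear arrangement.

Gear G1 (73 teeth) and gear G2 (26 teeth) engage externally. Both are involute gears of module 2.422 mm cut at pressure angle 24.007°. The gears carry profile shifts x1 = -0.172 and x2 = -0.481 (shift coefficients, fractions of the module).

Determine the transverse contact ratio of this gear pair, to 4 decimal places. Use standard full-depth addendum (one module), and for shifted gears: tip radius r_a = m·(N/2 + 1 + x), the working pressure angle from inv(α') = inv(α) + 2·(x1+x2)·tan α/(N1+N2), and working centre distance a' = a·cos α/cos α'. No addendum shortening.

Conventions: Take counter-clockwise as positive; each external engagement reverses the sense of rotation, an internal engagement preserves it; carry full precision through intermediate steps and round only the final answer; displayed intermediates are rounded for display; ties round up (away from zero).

1.6835

recognized (one external pair, fixed centres): single-mesh tooth geometry, m = 2.422, N1 = 73, N2 = 26
base radii: r_b1 = 80.755766, r_b2 = 28.762327
tip radii: r_a1 = 90.408416, r_a2 = 32.743018
inv(α') = inv(24.007°) + 2·(-0.172-0.481)·tan α/(73+26) = 0.02049854  ⇒  α' = 22.15490°
a' = a·cos α / cos α' = 119.8890·cos 24.007°/cos 22.15490° = 118.248659
action lengths: √(r_a1²−r_b1²) = 40.647116, √(r_a2²−r_b2²) = 15.647164
base pitch p_b = π·m·cos α = 6.950732
CR = (40.647116 + 15.647164 − 118.248659·sin 22.15490°)/6.950732 = 1.683465
contact ratio ≈ 1.6835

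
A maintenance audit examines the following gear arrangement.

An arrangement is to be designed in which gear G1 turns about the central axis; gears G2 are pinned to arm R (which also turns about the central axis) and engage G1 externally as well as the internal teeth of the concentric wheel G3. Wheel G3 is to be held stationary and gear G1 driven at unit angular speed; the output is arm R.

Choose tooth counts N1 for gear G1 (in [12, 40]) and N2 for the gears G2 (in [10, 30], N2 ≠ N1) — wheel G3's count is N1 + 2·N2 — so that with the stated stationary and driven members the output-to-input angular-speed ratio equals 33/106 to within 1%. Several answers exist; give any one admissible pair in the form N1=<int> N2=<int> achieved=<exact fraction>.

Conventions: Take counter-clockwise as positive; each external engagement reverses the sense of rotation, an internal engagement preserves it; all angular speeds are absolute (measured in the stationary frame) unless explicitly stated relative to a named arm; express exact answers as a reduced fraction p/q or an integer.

N1=33 N2=20 achieved=33/106

design class (target 33/106): planetary set
Willis with ω_ring = 0: ω_arm/ω_sun = N1/(N1+N3); set equal to 33/106  ⇒  N3/N1 = 1/(33/106) − 1 = 73/33
N3 = N1 + 2·N2  ⇒  N2/N1 = (N3/N1 − 1)/2 = (73/33 − 1)/2 = 20/33
smallest multiple with N1 ≥ 12 and N2 ≥ 10: k = 1  ⇒  N1 = 1·33 = 33, N2 = 1·20 = 20 (N1 ≤ 40, N2 ≤ 30, N2 ≠ N1 ✓), N3 = 33 + 2·20 = 73
check: N1/(N1+N3) with N1 = 33, N3 = 73 gives 33/106; |achieved − target| = 0 ≤ 33/10600 ✓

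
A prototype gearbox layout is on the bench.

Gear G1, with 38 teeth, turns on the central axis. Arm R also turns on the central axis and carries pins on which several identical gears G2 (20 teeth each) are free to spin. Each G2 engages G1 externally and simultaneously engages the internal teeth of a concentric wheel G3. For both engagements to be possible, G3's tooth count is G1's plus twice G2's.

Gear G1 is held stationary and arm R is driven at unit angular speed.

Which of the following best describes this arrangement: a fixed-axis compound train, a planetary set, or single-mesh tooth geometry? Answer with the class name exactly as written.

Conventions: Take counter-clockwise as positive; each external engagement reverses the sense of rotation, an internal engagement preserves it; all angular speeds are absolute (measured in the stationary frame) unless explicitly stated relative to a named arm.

class = planetary set [G3 = 38+2·20 = 78; Willis about the carrier]
classification: planetary set

planetary set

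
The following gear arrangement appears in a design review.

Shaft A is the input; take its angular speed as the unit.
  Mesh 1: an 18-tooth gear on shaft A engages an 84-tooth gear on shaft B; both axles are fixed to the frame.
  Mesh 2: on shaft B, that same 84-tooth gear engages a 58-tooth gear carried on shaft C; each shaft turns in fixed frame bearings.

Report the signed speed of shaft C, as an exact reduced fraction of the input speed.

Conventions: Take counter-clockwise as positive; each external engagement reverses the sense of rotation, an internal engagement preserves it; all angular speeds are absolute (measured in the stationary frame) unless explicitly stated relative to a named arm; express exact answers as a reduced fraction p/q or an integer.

2-mesh fixed-axis compound train (all bearings frame-fixed)
mesh 1 [18T→84T]: |ω|/ω_in = 1×18/84 = 3/14, sense flips to −
mesh 2 [84T→58T]: |ω|/ω_in = (3/14)×84/58 = 9/29, sense flips to +
signed output speed (× input speed) = 9/29

9/29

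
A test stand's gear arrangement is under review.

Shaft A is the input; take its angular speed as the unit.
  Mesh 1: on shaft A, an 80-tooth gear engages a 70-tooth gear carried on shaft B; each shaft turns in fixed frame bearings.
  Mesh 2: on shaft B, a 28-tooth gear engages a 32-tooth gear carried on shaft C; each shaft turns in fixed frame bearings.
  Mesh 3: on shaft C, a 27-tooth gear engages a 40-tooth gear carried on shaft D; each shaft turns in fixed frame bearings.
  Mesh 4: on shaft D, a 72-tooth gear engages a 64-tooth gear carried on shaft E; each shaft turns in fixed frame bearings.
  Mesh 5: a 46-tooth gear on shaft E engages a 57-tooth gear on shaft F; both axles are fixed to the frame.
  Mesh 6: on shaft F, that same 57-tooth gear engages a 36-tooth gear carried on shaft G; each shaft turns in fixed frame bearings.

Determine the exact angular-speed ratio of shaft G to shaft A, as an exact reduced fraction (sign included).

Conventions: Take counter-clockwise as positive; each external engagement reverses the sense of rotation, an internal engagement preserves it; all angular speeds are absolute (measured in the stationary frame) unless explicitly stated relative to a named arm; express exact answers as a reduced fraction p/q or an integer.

class = fixed-axis compound train [6 meshes; 6 ratios multiply, 6 sense flips]
mesh 1 [80T→70T]: running ratio 8/7, sense −
mesh 2 [28T→32T]: running ratio 1, sense +
mesh 3 [27T→40T]: running ratio 27/40, sense −
mesh 4 [72T→64T]: running ratio 243/320, sense +
mesh 5 [46T→57T]: running ratio 1863/3040, sense −
mesh 6 [57T→36T]: running ratio 621/640, sense +
ω_out/ω_in = 621/640

621/640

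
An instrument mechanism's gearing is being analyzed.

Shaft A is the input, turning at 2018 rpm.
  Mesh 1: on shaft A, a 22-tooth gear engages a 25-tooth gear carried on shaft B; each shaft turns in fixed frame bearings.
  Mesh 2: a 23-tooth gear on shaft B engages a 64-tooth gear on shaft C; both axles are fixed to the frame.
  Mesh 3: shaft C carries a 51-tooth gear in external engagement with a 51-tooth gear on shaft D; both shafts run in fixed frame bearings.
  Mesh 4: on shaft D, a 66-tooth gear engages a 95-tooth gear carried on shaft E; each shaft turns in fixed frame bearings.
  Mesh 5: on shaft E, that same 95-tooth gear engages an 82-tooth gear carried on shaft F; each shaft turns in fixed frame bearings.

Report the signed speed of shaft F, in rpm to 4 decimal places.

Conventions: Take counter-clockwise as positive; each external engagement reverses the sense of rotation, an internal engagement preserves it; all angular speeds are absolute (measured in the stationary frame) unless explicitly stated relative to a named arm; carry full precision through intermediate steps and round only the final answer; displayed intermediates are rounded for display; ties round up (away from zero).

topology: fixed-axis compound train — 5 meshes, A→F
mesh 1 [22T→25T]: ω = 2018.0000×22/25 = 1775.8400 rpm, sense flips to −
mesh 2 [23T→64T]: ω = 1775.8400×23/64 = 638.1925 rpm, sense flips to +
mesh 3 [51T→51T]: ω = 638.1925×51/51 = 638.1925 rpm, sense flips to −
mesh 4 [66T→95T]: ω = 638.1925×66/95 = 443.3758 rpm, sense flips to +
mesh 5 [95T→82T]: ω = 443.3758×95/82 = 513.6671 rpm, sense flips to −
signed output speed = -513.6671 rpm

-513.6671 rpm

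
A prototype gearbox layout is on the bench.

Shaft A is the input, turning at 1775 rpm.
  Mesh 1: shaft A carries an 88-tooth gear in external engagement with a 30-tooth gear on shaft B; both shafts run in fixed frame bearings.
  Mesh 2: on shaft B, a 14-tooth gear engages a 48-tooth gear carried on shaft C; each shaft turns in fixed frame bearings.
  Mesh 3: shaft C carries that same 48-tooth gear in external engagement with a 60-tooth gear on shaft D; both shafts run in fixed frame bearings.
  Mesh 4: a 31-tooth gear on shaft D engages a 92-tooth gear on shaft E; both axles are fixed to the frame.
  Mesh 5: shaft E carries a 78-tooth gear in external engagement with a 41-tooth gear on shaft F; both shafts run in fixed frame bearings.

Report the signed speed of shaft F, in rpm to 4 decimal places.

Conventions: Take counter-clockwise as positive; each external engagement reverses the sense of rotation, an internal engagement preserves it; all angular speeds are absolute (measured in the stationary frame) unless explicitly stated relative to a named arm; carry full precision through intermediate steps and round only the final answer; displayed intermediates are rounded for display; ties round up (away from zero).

-778.7914 rpm

class = fixed-axis compound train [5 meshes; 5 ratios multiply, 5 sense flips]
mesh 1 [88T→30T]: ω = 1775.0000×88/30 = 5206.6667 rpm, sense flips to −
mesh 2 [14T→48T]: ω = 5206.6667×14/48 = 1518.6111 rpm, sense flips to +
mesh 3 [48T→60T]: ω = 1518.6111×48/60 = 1214.8889 rpm, sense flips to −
mesh 4 [31T→92T]: ω = 1214.8889×31/92 = 409.3647 rpm, sense flips to +
mesh 5 [78T→41T]: ω = 409.3647×78/41 = 778.7914 rpm, sense flips to −
signed output speed = -778.7914 rpm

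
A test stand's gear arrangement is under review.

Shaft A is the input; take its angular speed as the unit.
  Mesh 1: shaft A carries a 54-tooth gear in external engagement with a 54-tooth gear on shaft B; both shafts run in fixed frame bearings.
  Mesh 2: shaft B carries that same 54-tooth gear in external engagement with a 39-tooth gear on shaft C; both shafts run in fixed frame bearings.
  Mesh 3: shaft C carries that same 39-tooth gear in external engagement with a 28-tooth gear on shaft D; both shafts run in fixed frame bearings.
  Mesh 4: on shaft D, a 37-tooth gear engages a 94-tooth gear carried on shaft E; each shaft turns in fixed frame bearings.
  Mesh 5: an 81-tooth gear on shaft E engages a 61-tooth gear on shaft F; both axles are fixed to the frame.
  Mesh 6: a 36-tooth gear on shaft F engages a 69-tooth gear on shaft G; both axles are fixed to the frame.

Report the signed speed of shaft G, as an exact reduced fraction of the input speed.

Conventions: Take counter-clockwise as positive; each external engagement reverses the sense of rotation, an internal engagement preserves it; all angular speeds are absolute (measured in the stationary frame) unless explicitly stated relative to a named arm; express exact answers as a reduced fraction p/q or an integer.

242757/461587

6-mesh fixed-axis compound train (all bearings frame-fixed)
mesh 1 [54T→54T]: |ω|/ω_in = 1×54/54 = 1, sense flips to −
mesh 2 [54T→39T]: |ω|/ω_in = 1×54/39 = 18/13, sense flips to +
mesh 3 [39T→28T]: |ω|/ω_in = (18/13)×39/28 = 27/14, sense flips to −
mesh 4 [37T→94T]: |ω|/ω_in = (27/14)×37/94 = 999/1316, sense flips to +
mesh 5 [81T→61T]: |ω|/ω_in = (999/1316)×81/61 = 80919/80276, sense flips to −
mesh 6 [36T→69T]: |ω|/ω_in = (80919/80276)×36/69 = 242757/461587, sense flips to +
signed output speed (× input speed) = 242757/461587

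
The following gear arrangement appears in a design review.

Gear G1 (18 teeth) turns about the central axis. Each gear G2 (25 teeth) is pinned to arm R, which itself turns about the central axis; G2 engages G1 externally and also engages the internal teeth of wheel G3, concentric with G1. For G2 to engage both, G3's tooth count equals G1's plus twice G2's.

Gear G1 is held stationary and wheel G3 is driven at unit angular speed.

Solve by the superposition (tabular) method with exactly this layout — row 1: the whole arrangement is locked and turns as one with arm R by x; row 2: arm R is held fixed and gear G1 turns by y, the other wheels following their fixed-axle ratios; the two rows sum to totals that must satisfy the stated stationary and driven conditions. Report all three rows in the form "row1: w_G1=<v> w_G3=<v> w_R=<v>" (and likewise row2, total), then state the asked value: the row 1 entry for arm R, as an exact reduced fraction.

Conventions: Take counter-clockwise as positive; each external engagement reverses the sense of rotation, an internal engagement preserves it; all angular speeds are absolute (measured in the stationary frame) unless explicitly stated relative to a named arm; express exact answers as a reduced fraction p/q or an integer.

topology: planetary set — G1 18T / G2 25T / G3 68T, arm = carrier (Willis)
superposition row 1 [locked train]: every member turns x
row 2 (arm held, sun turns y): ω_ring = −(18/68)·y, ω_arm = 0
boundary: total ω_sun = x + y = 0 and total ω_ring = x − (18/68)·y = 1  ⇒  y = -34/43, x = 34/43
row 2 ring = −(18/68)·(-34/43) = 9/43
totals (row 1 + row 2): sun 34/43 + (-34/43) = 0, ring 34/43 + 9/43 = 1, arm 34/43 + 0 = 34/43
asked cell (row1, arm) = 34/43

row1: w_G1=34/43 w_G3=34/43 w_R=34/43
row2: w_G1=-34/43 w_G3=9/43 w_R=0
total: w_G1=0 w_G3=1 w_R=34/43
asked value: 34/43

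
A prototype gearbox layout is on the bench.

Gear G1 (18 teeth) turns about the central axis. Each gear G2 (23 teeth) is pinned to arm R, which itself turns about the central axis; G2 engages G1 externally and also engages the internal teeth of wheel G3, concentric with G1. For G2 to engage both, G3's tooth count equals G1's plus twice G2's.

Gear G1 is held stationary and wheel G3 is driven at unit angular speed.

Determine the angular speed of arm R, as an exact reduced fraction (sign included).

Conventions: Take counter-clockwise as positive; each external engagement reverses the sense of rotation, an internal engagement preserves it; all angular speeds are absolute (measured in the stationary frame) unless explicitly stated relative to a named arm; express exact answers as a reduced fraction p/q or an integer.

32/41

recognized (axles ride arm R): planetary set, 18/23/64 teeth
ring teeth: 18 + 2·23 = 64
18(ω_sun−ω_arm) = −64(ω_ring−ω_arm),  ω_sun = 0, ω_ring = 1
18(0−ω_arm) = −64(1−ω_arm)  ⇒  82·ω_arm = 64  ⇒  ω_arm = 32/41
exact speed ratio = 32/41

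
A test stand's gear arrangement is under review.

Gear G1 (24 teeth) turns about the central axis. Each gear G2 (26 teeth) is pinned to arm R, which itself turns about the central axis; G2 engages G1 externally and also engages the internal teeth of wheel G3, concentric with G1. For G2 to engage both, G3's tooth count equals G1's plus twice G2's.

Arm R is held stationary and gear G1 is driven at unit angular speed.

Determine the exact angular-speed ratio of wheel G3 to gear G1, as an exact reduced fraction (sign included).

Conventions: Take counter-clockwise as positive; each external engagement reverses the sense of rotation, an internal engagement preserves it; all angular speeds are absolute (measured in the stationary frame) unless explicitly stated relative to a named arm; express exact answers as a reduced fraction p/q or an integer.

topology: planetary set — G1 24T / G2 26T / G3 76T, arm = carrier (Willis)
ring teeth: 24 + 2·26 = 76
24(ω_sun−ω_arm) = −76(ω_ring−ω_arm),  ω_arm = 0, ω_sun = 1
ω_ring = 0 − (24/76)(1−0) = -6/19
ω_out/ω_in = -6/19

-6/19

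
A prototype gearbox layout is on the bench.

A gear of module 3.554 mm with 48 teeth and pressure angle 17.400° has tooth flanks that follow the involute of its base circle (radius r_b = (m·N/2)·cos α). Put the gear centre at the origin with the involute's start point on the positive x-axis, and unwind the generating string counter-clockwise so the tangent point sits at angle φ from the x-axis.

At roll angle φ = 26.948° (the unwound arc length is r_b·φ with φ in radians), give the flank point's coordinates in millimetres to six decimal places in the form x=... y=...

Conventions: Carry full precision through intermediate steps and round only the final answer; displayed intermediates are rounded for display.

recognized (one wheel, involute flank): single-mesh tooth geometry, m = 3.554, N = 48
pitch radius r_p = m·N/2 = 3.554·48/2 = 85.296000
base radius r_b = r_p·cos α = 85.296000·cos 17.400° = 81.392883
roll angle φ = 26.948° = 0.47033133 rad
x = r_b·(cos φ + φ·sin φ) = 89.903626
y = r_b·(sin φ − φ·cos φ) = 2.760827

x=89.903626 y=2.760827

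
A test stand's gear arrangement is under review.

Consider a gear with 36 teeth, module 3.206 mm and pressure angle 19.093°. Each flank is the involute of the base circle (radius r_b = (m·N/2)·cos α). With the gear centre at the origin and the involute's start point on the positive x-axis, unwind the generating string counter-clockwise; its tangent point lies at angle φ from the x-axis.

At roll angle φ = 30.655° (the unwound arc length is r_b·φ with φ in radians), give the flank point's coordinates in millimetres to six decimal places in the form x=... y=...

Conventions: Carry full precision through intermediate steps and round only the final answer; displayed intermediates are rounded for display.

class = single-mesh tooth geometry [base-circle involute, m = 3.206, 36T]
pitch radius r_p = m·N/2 = 3.206·36/2 = 57.708000
base radius r_b = r_p·cos α = 57.708000·cos 19.093° = 54.533418
roll angle φ = 30.655° = 0.53503068 rad
x = r_b·(cos φ + φ·sin φ) = 61.788965
y = r_b·(sin φ − φ·cos φ) = 2.705168

x=61.788965 y=2.705168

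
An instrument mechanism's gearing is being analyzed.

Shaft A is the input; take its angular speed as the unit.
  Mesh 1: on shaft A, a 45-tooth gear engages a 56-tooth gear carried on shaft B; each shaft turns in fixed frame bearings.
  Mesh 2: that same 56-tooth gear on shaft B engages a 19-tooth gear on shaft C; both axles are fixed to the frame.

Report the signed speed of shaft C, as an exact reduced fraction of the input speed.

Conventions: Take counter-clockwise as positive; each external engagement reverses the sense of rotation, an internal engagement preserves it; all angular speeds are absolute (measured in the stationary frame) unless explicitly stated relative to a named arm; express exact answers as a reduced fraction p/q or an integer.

2-mesh fixed-axis compound train (all bearings frame-fixed)
mesh 1 [45T→56T]: |ω|/ω_in = 1×45/56 = 45/56, sense flips to −
mesh 2 [56T→19T]: |ω|/ω_in = (45/56)×56/19 = 45/19, sense flips to +
signed output speed (× input speed) = 45/19

45/19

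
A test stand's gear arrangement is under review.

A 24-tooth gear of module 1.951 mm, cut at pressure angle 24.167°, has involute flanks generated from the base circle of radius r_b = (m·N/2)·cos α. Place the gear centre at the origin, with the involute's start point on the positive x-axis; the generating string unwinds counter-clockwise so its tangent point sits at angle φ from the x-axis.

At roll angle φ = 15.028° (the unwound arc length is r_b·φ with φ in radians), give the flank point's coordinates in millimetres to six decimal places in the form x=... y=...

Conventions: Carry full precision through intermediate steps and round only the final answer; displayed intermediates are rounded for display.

class = single-mesh tooth geometry [base-circle involute, m = 1.951, 24T]
pitch radius r_p = m·N/2 = 1.951·24/2 = 23.412000
base radius r_b = r_p·cos α = 23.412000·cos 24.167° = 21.360080
roll angle φ = 15.028° = 0.26228808 rad
x = r_b·(cos φ + φ·sin φ) = 22.082226
y = r_b·(sin φ − φ·cos φ) = 0.127593

x=22.082226 y=0.127593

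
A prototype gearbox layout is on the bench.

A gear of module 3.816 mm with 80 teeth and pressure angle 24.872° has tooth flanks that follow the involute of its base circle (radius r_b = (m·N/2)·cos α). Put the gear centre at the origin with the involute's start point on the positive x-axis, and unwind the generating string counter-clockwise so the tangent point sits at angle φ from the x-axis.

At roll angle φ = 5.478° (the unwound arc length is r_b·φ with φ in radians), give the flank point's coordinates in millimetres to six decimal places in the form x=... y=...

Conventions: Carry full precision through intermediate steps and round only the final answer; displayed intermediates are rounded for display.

x=139.114085 y=0.040306

topology: single-mesh involute geometry — m = 3.816, N = 80
pitch radius r_p = m·N/2 = 3.816·80/2 = 152.640000
base radius r_b = r_p·cos α = 152.640000·cos 24.872° = 138.482589
roll angle φ = 5.478° = 0.09560914 rad
x = r_b·(cos φ + φ·sin φ) = 139.114085
y = r_b·(sin φ − φ·cos φ) = 0.040306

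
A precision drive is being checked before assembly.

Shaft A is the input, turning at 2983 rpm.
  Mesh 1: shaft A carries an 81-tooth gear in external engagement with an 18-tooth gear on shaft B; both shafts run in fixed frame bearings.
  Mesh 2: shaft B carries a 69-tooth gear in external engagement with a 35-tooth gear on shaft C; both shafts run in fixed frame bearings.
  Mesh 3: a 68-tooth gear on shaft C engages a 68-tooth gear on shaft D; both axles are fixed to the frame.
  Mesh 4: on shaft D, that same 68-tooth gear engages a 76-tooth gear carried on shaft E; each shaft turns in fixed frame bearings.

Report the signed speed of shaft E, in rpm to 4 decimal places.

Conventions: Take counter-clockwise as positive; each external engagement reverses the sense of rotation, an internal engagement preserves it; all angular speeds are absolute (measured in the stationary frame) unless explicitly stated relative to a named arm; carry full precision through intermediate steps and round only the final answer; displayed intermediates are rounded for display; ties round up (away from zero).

class = fixed-axis compound train [4 meshes; 4 ratios multiply, 4 sense flips]
mesh 1 [81T→18T]: ω = 2983.0000×81/18 = 13423.5000 rpm, sense flips to −
mesh 2 [69T→35T]: ω = 13423.5000×69/35 = 26463.4714 rpm, sense flips to +
mesh 3 [68T→68T]: ω = 26463.4714×68/68 = 26463.4714 rpm, sense flips to −
mesh 4 [68T→76T]: ω = 26463.4714×68/76 = 23677.8429 rpm, sense flips to +
signed output speed = +23677.8429 rpm

+23677.8429 rpm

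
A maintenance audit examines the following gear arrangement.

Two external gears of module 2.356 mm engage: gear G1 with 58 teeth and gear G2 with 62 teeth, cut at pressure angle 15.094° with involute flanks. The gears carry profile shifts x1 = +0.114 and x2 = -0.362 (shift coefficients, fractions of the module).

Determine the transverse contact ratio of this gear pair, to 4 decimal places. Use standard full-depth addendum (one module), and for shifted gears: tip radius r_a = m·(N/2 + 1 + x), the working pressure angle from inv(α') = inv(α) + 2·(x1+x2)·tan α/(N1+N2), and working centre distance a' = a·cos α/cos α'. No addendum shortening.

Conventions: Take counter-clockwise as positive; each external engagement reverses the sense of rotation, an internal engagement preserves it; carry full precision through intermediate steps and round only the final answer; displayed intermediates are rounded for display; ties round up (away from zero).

single-mesh involute tooth geometry (58T engaging 62T at module 2.356)
base radii: r_b1 = 65.966816, r_b2 = 70.516251
tip radii: r_a1 = 70.948584, r_a2 = 74.539128
inv(α') = inv(15.094°) + 2·(+0.114-0.362)·tan α/(58+62) = 0.00515358  ⇒  α' = 14.15640°
a' = a·cos α / cos α' = 141.3600·cos 15.094°/cos 14.15640° = 140.757629
action lengths: √(r_a1²−r_b1²) = 26.116677, √(r_a2²−r_b2²) = 24.156571
base pitch p_b = π·m·cos α = 7.146237
CR = (26.116677 + 24.156571 − 140.757629·sin 14.15640°)/7.146237 = 2.217701
contact ratio ≈ 2.2177

2.2177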